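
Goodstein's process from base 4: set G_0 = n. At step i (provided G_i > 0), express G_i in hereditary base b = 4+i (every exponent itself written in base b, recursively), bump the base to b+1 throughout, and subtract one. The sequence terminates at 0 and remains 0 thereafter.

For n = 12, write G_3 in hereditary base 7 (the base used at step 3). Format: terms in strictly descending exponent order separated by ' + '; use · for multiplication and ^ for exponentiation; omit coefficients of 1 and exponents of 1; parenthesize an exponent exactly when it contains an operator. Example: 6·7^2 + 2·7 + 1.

G_0=12  [base 4] 3·4  →[4↦5]→  3·5 = 15  −1 ⇒ G_1=14
G_1=14  [base 5] 2·5 + 4  →[5↦6]→  2·6 + 4 = 16  −1 ⇒ G_2=15
G_2=15  [base 6] 2·6 + 3  →[6↦7]→  2·7 + 3 = 17  −1 ⇒ G_3=16

2·7 + 2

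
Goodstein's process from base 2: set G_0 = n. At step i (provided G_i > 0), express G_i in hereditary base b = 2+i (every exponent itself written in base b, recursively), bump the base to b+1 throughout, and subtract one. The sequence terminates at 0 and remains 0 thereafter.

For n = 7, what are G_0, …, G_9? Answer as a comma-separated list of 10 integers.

7 —HB2→ 2^2 + 2 + 1 —bump→ 3^3 + 3 + 1 = 31 —(−1)→ 30
30 —HB3→ 3^3 + 3 —bump→ 4^4 + 4 = 260 —(−1)→ 259
259 —HB4→ 4^4 + 3 —bump→ 5^5 + 3 = 3128 —(−1)→ 3127
3127 —HB5→ 5^5 + 2 —bump→ 6^6 + 2 = 46658 —(−1)→ 46657
46657 —HB6→ 6^6 + 1 —bump→ 7^7 + 1 = 823544 —(−1)→ 823543
823543 —HB7→ 7^7 —bump→ 8^8 = 16777216 —(−1)→ 16777215
16777215 —HB8→ 7·8^7 + 7·8^6 + 7·8^5 + 7·8^4 + 7·8^3 + 7·8^2 + 7·8 + 7 —bump→ 7·9^7 + 7·9^6 + 7·9^5 + 7·9^4 + 7·9^3 + 7·9^2 + 7·9 + 7 = 37665880 —(−1)→ 37665879
37665879 —HB9→ 7·9^7 + 7·9^6 + 7·9^5 + 7·9^4 + 7·9^3 + 7·9^2 + 7·9 + 6 —bump→ 7·10^7 + 7·10^6 + 7·10^5 + 7·10^4 + 7·10^3 + 7·10^2 + 7·10 + 6 = 77777776 —(−1)→ 77777775
77777775 —HB10→ 7·10^7 + 7·10^6 + 7·10^5 + 7·10^4 + 7·10^3 + 7·10^2 + 7·10 + 5 —bump→ 7·11^7 + 7·11^6 + 7·11^5 + 7·11^4 + 7·11^3 + 7·11^2 + 7·11 + 5 = 150051214 —(−1)→ 150051213

7, 30, 259, 3127, 46657, 823543, 16777215, 37665879, 77777775, 150051213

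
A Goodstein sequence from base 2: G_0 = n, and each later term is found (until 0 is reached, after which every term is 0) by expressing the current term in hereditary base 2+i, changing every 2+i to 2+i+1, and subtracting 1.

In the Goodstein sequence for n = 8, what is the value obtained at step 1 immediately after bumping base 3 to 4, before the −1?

G_0 = 8. HB_2(8) = 2^(2 + 1). Bump = 81. G_1 = 80.
G_1 = 80. HB_3(80) = 2·3^3 + 2·3^2 + 2·3 + 2. Bump = 554. G_2 = 553.

554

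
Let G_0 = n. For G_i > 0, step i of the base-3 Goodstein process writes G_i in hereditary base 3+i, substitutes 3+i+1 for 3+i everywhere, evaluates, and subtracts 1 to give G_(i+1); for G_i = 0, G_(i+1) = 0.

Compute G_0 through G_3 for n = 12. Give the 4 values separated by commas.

12, 19, 27, 37

G_0=12  [base 3] 3^2 + 3  →[3↦4]→  4^2 + 4 = 20  −1 ⇒ G_1=19
G_1=19  [base 4] 4^2 + 3  →[4↦5]→  5^2 + 3 = 28  −1 ⇒ G_2=27
G_2=27  [base 5] 5^2 + 2  →[5↦6]→  6^2 + 2 = 38  −1 ⇒ G_3=37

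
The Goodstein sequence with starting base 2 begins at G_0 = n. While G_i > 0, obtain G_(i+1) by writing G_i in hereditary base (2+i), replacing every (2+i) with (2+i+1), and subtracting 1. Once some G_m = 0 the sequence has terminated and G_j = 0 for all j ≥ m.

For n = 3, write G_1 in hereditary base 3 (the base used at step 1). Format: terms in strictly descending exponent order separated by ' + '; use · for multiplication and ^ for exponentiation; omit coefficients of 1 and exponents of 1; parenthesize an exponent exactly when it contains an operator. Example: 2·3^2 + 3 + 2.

3

3 —HB2→ 2 + 1 —bump→ 3 + 1 = 4 —(−1)→ 3
3 —HB3→ 3 —bump→ 4 = 4 —(−1)→ 3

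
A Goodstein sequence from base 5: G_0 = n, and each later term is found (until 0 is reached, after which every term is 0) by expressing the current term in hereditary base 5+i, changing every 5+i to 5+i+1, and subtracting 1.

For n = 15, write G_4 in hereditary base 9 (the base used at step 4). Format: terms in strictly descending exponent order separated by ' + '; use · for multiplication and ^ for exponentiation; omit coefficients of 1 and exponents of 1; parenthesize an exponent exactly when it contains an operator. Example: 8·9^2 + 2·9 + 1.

2·9 + 2

i=0: 15 = 3·5 (b=5); 5→6: 3·6 = 18; 18−1 = 17
i=1: 17 = 2·6 + 5 (b=6); 6→7: 2·7 + 5 = 19; 19−1 = 18
i=2: 18 = 2·7 + 4 (b=7); 7→8: 2·8 + 4 = 20; 20−1 = 19
i=3: 19 = 2·8 + 3 (b=8); 8→9: 2·9 + 3 = 21; 21−1 = 20
i=4: 20 = 2·9 + 2 (b=9); 9→10: 2·10 + 2 = 22; 22−1 = 21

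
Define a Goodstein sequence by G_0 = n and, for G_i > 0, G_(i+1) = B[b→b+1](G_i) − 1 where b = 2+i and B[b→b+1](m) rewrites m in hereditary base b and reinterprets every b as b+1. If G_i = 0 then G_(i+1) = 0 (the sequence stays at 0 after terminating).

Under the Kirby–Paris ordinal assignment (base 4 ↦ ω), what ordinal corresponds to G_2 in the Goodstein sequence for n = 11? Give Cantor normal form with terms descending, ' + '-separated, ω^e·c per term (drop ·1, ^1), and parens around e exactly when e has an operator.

ω^(ω + 1) + 3

G_0=11  [base 2] 2^(2 + 1) + 2 + 1  →[2↦3]→  3^(3 + 1) + 3 + 1 = 85  −1 ⇒ G_1=84
G_1=84  [base 3] 3^(3 + 1) + 3  →[3↦4]→  4^(4 + 1) + 4 = 1028  −1 ⇒ G_2=1027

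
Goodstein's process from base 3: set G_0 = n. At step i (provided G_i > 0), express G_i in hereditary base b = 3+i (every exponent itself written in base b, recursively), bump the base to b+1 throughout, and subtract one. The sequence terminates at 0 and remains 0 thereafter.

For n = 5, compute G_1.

base 3: 5 = 3 + 2; at 4: 4 + 2 = 6; next = 5
base 4: 5 = 4 + 1; at 5: 5 + 1 = 6; next = 5

5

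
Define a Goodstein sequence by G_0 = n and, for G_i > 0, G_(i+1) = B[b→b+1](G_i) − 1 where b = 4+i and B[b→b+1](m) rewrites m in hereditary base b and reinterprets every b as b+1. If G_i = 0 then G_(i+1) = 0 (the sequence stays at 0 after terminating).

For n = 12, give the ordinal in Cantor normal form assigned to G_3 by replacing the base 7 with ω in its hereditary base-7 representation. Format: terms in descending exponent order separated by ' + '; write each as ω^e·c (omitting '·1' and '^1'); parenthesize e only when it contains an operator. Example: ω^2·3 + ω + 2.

G_0 = 12. HB_4(12) = 3·4. Bump = 15. G_1 = 14.
G_1 = 14. HB_5(14) = 2·5 + 4. Bump = 16. G_2 = 15.
G_2 = 15. HB_6(15) = 2·6 + 3. Bump = 17. G_3 = 16.
G_3 = 16. HB_7(16) = 2·7 + 2. Bump = 18. G_4 = 17.

ω·2 + 2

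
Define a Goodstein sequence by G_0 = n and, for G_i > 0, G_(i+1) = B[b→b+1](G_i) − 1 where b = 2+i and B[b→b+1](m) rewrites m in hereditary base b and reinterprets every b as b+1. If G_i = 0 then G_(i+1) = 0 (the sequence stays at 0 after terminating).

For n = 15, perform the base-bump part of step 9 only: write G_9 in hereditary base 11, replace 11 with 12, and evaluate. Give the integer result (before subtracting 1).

106993479003784

(0) 15|_2 = 2^(2 + 1) + 2^2 + 2 + 1 ↦ 3^(3 + 1) + 3^3 + 3 + 1|_3 = 112 ⇒ 111
(1) 111|_3 = 3^(3 + 1) + 3^3 + 3 ↦ 4^(4 + 1) + 4^4 + 4|_4 = 1284 ⇒ 1283
(2) 1283|_4 = 4^(4 + 1) + 4^4 + 3 ↦ 5^(5 + 1) + 5^5 + 3|_5 = 18753 ⇒ 18752
(3) 18752|_5 = 5^(5 + 1) + 5^5 + 2 ↦ 6^(6 + 1) + 6^6 + 2|_6 = 326594 ⇒ 326593
(4) 326593|_6 = 6^(6 + 1) + 6^6 + 1 ↦ 7^(7 + 1) + 7^7 + 1|_7 = 6588345 ⇒ 6588344
(5) 6588344|_7 = 7^(7 + 1) + 7^7 ↦ 8^(8 + 1) + 8^8|_8 = 150994944 ⇒ 150994943
(6) 150994943|_8 = 8^(8 + 1) + 7·8^7 + 7·8^6 + 7·8^5 + 7·8^4 + 7·8^3 + 7·8^2 + 7·8 + 7 ↦ 9^(9 + 1) + 7·9^7 + 7·9^6 + 7·9^5 + 7·9^4 + 7·9^3 + 7·9^2 + 7·9 + 7|_9 = 3524450281 ⇒ 3524450280
(7) 3524450280|_9 = 9^(9 + 1) + 7·9^7 + 7·9^6 + 7·9^5 + 7·9^4 + 7·9^3 + 7·9^2 + 7·9 + 6 ↦ 10^(10 + 1) + 7·10^7 + 7·10^6 + 7·10^5 + 7·10^4 + 7·10^3 + 7·10^2 + 7·10 + 6|_10 = 100077777776 ⇒ 100077777775
(8) 100077777775|_10 = 10^(10 + 1) + 7·10^7 + 7·10^6 + 7·10^5 + 7·10^4 + 7·10^3 + 7·10^2 + 7·10 + 5 ↦ 11^(11 + 1) + 7·11^7 + 7·11^6 + 7·11^5 + 7·11^4 + 7·11^3 + 7·11^2 + 7·11 + 5|_11 = 3138578427935 ⇒ 3138578427934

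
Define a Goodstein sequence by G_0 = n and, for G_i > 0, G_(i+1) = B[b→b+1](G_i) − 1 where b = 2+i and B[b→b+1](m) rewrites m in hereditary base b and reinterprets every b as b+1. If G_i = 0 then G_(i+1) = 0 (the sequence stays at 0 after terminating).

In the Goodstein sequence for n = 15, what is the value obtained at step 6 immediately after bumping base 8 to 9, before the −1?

step 0: 15 = 2^(2 + 1) + 2^2 + 2 + 1; sub 3 for 2: 3^(3 + 1) + 3^3 + 3 + 1; = 112; G_1 = 112−1 = 111
step 1: 111 = 3^(3 + 1) + 3^3 + 3; sub 4 for 3: 4^(4 + 1) + 4^4 + 4; = 1284; G_2 = 1284−1 = 1283
step 2: 1283 = 4^(4 + 1) + 4^4 + 3; sub 5 for 4: 5^(5 + 1) + 5^5 + 3; = 18753; G_3 = 18753−1 = 18752
step 3: 18752 = 5^(5 + 1) + 5^5 + 2; sub 6 for 5: 6^(6 + 1) + 6^6 + 2; = 326594; G_4 = 326594−1 = 326593
step 4: 326593 = 6^(6 + 1) + 6^6 + 1; sub 7 for 6: 7^(7 + 1) + 7^7 + 1; = 6588345; G_5 = 6588345−1 = 6588344
step 5: 6588344 = 7^(7 + 1) + 7^7; sub 8 for 7: 8^(8 + 1) + 8^8; = 150994944; G_6 = 150994944−1 = 150994943
step 6: 150994943 = 8^(8 + 1) + 7·8^7 + 7·8^6 + 7·8^5 + 7·8^4 + 7·8^3 + 7·8^2 + 7·8 + 7; sub 9 for 8: 9^(9 + 1) + 7·9^7 + 7·9^6 + 7·9^5 + 7·9^4 + 7·9^3 + 7·9^2 + 7·9 + 7; = 3524450281; G_7 = 3524450281−1 = 3524450280

3524450281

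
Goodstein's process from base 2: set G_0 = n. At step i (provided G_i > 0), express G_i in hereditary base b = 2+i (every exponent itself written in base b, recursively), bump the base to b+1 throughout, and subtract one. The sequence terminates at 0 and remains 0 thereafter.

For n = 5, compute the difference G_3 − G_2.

212

[0] 5 ≡ 2^2 + 1 (base 2). Lift 3: 28. −1: 27.
[1] 27 ≡ 3^3 (base 3). Lift 4: 256. −1: 255.
[2] 255 ≡ 3·4^3 + 3·4^2 + 3·4 + 3 (base 4). Lift 5: 468. −1: 467.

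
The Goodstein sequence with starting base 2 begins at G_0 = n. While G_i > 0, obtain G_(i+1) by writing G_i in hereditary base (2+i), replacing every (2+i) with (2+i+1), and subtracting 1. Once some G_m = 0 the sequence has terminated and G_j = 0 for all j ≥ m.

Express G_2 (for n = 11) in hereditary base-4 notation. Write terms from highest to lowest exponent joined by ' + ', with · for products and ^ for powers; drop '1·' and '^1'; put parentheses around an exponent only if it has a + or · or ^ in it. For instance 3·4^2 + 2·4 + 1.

i=0: 11 = 2^(2 + 1) + 2 + 1 (b=2); 2→3: 3^(3 + 1) + 3 + 1 = 85; 85−1 = 84
i=1: 84 = 3^(3 + 1) + 3 (b=3); 3→4: 4^(4 + 1) + 4 = 1028; 1028−1 = 1027

4^(4 + 1) + 3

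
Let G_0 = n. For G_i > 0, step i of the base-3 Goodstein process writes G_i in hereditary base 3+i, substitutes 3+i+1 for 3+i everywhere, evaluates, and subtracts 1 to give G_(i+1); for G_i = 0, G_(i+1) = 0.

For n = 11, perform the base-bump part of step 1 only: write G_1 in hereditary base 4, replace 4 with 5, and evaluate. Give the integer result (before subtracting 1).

base 3: 11 = 3^2 + 2; at 4: 4^2 + 2 = 18; next = 17
base 4: 17 = 4^2 + 1; at 5: 5^2 + 1 = 26; next = 25

26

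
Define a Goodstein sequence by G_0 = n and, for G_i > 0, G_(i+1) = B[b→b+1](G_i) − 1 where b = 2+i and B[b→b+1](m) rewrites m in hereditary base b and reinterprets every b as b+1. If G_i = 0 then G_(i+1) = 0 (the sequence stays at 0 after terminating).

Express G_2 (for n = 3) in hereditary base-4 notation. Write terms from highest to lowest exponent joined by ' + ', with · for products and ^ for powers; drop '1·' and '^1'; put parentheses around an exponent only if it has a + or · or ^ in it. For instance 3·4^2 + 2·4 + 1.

3

3 —HB2→ 2 + 1 —bump→ 3 + 1 = 4 —(−1)→ 3
3 —HB3→ 3 —bump→ 4 = 4 —(−1)→ 3
3 —HB4→ 3 —bump→ 3 = 3 —(−1)→ 2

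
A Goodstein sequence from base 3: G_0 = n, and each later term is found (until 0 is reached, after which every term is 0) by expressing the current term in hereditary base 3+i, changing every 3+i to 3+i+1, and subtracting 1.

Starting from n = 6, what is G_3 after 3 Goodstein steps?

6 —HB3→ 2·3 —bump→ 2·4 = 8 —(−1)→ 7
7 —HB4→ 4 + 3 —bump→ 5 + 3 = 8 —(−1)→ 7
7 —HB5→ 5 + 2 —bump→ 6 + 2 = 8 —(−1)→ 7
7 —HB6→ 6 + 1 —bump→ 7 + 1 = 8 —(−1)→ 7

7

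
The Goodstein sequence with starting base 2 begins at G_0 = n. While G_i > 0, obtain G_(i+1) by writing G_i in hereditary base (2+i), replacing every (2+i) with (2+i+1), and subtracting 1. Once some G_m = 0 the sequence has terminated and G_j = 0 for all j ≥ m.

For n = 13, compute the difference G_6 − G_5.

128453481

i=0: 13 = 2^(2 + 1) + 2^2 + 1 (b=2); 2→3: 3^(3 + 1) + 3^3 + 1 = 109; 109−1 = 108
i=1: 108 = 3^(3 + 1) + 3^3 (b=3); 3→4: 4^(4 + 1) + 4^4 = 1280; 1280−1 = 1279
i=2: 1279 = 4^(4 + 1) + 3·4^3 + 3·4^2 + 3·4 + 3 (b=4); 4→5: 5^(5 + 1) + 3·5^3 + 3·5^2 + 3·5 + 3 = 16093; 16093−1 = 16092
i=3: 16092 = 5^(5 + 1) + 3·5^3 + 3·5^2 + 3·5 + 2 (b=5); 5→6: 6^(6 + 1) + 3·6^3 + 3·6^2 + 3·6 + 2 = 280712; 280712−1 = 280711
i=4: 280711 = 6^(6 + 1) + 3·6^3 + 3·6^2 + 3·6 + 1 (b=6); 6→7: 7^(7 + 1) + 3·7^3 + 3·7^2 + 3·7 + 1 = 5765999; 5765999−1 = 5765998
i=5: 5765998 = 7^(7 + 1) + 3·7^3 + 3·7^2 + 3·7 (b=7); 7→8: 8^(8 + 1) + 3·8^3 + 3·8^2 + 3·8 = 134219480; 134219480−1 = 134219479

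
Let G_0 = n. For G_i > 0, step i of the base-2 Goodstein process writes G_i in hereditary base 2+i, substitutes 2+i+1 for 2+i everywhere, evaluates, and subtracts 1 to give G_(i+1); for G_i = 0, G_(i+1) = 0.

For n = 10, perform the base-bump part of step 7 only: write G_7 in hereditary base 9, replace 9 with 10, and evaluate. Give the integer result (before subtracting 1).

G_0=10  [base 2] 2^(2 + 1) + 2  →[2↦3]→  3^(3 + 1) + 3 = 84  −1 ⇒ G_1=83
G_1=83  [base 3] 3^(3 + 1) + 2  →[3↦4]→  4^(4 + 1) + 2 = 1026  −1 ⇒ G_2=1025
G_2=1025  [base 4] 4^(4 + 1) + 1  →[4↦5]→  5^(5 + 1) + 1 = 15626  −1 ⇒ G_3=15625
G_3=15625  [base 5] 5^(5 + 1)  →[5↦6]→  6^(6 + 1) = 279936  −1 ⇒ G_4=279935
G_4=279935  [base 6] 5·6^6 + 5·6^5 + 5·6^4 + 5·6^3 + 5·6^2 + 5·6 + 5  →[6↦7]→  5·7^7 + 5·7^5 + 5·7^4 + 5·7^3 + 5·7^2 + 5·7 + 5 = 4215755  −1 ⇒ G_5=4215754
G_5=4215754  [base 7] 5·7^7 + 5·7^5 + 5·7^4 + 5·7^3 + 5·7^2 + 5·7 + 4  →[7↦8]→  5·8^8 + 5·8^5 + 5·8^4 + 5·8^3 + 5·8^2 + 5·8 + 4 = 84073324  −1 ⇒ G_6=84073323
G_6=84073323  [base 8] 5·8^8 + 5·8^5 + 5·8^4 + 5·8^3 + 5·8^2 + 5·8 + 3  →[8↦9]→  5·9^9 + 5·9^5 + 5·9^4 + 5·9^3 + 5·9^2 + 5·9 + 3 = 1937434593  −1 ⇒ G_7=1937434592

50000555552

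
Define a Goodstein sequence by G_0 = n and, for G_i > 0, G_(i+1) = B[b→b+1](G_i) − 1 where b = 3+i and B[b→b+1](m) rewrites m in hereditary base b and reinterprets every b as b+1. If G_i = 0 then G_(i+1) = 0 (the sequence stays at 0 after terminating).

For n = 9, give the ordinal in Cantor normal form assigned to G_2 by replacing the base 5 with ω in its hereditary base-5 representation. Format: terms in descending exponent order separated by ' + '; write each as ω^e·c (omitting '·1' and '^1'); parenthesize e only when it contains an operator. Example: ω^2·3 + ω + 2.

G_0=9  [base 3] 3^2  →[3↦4]→  4^2 = 16  −1 ⇒ G_1=15
G_1=15  [base 4] 3·4 + 3  →[4↦5]→  3·5 + 3 = 18  −1 ⇒ G_2=17
G_2=17  [base 5] 3·5 + 2  →[5↦6]→  3·6 + 2 = 20  −1 ⇒ G_3=19

ω·3 + 2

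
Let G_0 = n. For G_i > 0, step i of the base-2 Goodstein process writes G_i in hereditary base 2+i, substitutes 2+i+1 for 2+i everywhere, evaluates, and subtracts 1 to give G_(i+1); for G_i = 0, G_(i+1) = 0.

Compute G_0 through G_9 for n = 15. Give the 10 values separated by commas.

15 —HB2→ 2^(2 + 1) + 2^2 + 2 + 1 —bump→ 3^(3 + 1) + 3^3 + 3 + 1 = 112 —(−1)→ 111
111 —HB3→ 3^(3 + 1) + 3^3 + 3 —bump→ 4^(4 + 1) + 4^4 + 4 = 1284 —(−1)→ 1283
1283 —HB4→ 4^(4 + 1) + 4^4 + 3 —bump→ 5^(5 + 1) + 5^5 + 3 = 18753 —(−1)→ 18752
18752 —HB5→ 5^(5 + 1) + 5^5 + 2 —bump→ 6^(6 + 1) + 6^6 + 2 = 326594 —(−1)→ 326593
326593 —HB6→ 6^(6 + 1) + 6^6 + 1 —bump→ 7^(7 + 1) + 7^7 + 1 = 6588345 —(−1)→ 6588344
6588344 —HB7→ 7^(7 + 1) + 7^7 —bump→ 8^(8 + 1) + 8^8 = 150994944 —(−1)→ 150994943
150994943 —HB8→ 8^(8 + 1) + 7·8^7 + 7·8^6 + 7·8^5 + 7·8^4 + 7·8^3 + 7·8^2 + 7·8 + 7 —bump→ 9^(9 + 1) + 7·9^7 + 7·9^6 + 7·9^5 + 7·9^4 + 7·9^3 + 7·9^2 + 7·9 + 7 = 3524450281 —(−1)→ 3524450280
3524450280 —HB9→ 9^(9 + 1) + 7·9^7 + 7·9^6 + 7·9^5 + 7·9^4 + 7·9^3 + 7·9^2 + 7·9 + 6 —bump→ 10^(10 + 1) + 7·10^7 + 7·10^6 + 7·10^5 + 7·10^4 + 7·10^3 + 7·10^2 + 7·10 + 6 = 100077777776 —(−1)→ 100077777775
100077777775 —HB10→ 10^(10 + 1) + 7·10^7 + 7·10^6 + 7·10^5 + 7·10^4 + 7·10^3 + 7·10^2 + 7·10 + 5 —bump→ 11^(11 + 1) + 7·11^7 + 7·11^6 + 7·11^5 + 7·11^4 + 7·11^3 + 7·11^2 + 7·11 + 5 = 3138578427935 —(−1)→ 3138578427934

15, 111, 1283, 18752, 326593, 6588344, 150994943, 3524450280, 100077777775, 3138578427934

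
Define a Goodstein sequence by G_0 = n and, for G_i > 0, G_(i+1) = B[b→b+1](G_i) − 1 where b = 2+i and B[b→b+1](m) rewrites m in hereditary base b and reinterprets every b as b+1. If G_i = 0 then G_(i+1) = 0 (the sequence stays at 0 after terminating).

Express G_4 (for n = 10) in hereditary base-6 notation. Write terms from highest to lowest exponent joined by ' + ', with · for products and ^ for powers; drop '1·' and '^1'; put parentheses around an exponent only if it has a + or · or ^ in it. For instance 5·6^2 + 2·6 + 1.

5·6^6 + 5·6^5 + 5·6^4 + 5·6^3 + 5·6^2 + 5·6 + 5

base 2: 10 = 2^(2 + 1) + 2; at 3: 3^(3 + 1) + 3 = 84; next = 83
base 3: 83 = 3^(3 + 1) + 2; at 4: 4^(4 + 1) + 2 = 1026; next = 1025
base 4: 1025 = 4^(4 + 1) + 1; at 5: 5^(5 + 1) + 1 = 15626; next = 15625
base 5: 15625 = 5^(5 + 1); at 6: 6^(6 + 1) = 279936; next = 279935
base 6: 279935 = 5·6^6 + 5·6^5 + 5·6^4 + 5·6^3 + 5·6^2 + 5·6 + 5; at 7: 5·7^7 + 5·7^5 + 5·7^4 + 5·7^3 + 5·7^2 + 5·7 + 5 = 4215755; next = 4215754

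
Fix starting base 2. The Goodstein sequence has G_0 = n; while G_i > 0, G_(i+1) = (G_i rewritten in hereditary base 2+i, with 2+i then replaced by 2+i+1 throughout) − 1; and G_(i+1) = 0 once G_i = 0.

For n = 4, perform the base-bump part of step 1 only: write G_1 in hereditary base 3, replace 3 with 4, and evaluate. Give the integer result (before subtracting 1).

42

G_0 = 4. HB_2(4) = 2^2. Bump = 27. G_1 = 26.
G_1 = 26. HB_3(26) = 2·3^2 + 2·3 + 2. Bump = 42. G_2 = 41.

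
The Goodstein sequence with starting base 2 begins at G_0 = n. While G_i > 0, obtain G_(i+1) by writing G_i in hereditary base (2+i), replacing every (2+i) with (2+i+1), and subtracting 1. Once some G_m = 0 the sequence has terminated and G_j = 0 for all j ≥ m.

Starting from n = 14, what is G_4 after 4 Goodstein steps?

326591

14 —HB2→ 2^(2 + 1) + 2^2 + 2 —bump→ 3^(3 + 1) + 3^3 + 3 = 111 —(−1)→ 110
110 —HB3→ 3^(3 + 1) + 3^3 + 2 —bump→ 4^(4 + 1) + 4^4 + 2 = 1282 —(−1)→ 1281
1281 —HB4→ 4^(4 + 1) + 4^4 + 1 —bump→ 5^(5 + 1) + 5^5 + 1 = 18751 —(−1)→ 18750
18750 —HB5→ 5^(5 + 1) + 5^5 —bump→ 6^(6 + 1) + 6^6 = 326592 —(−1)→ 326591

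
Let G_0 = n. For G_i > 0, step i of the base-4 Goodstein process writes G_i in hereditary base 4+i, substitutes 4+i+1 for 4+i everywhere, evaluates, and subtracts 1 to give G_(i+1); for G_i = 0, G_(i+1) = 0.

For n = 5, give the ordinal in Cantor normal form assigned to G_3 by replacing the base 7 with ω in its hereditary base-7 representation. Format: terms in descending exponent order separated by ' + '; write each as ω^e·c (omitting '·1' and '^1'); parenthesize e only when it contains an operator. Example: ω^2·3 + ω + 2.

step 0: 5 = 4 + 1; sub 5 for 4: 5 + 1; = 6; G_1 = 6−1 = 5
step 1: 5 = 5; sub 6 for 5: 6; = 6; G_2 = 6−1 = 5
step 2: 5 = 5; sub 7 for 6: 5; = 5; G_3 = 5−1 = 4

4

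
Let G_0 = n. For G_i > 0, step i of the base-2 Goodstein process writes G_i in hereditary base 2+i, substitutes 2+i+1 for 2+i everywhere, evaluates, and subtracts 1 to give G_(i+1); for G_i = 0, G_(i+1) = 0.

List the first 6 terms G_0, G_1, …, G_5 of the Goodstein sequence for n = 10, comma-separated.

G_0 = 10. HB_2(10) = 2^(2 + 1) + 2. Bump = 84. G_1 = 83.
G_1 = 83. HB_3(83) = 3^(3 + 1) + 2. Bump = 1026. G_2 = 1025.
G_2 = 1025. HB_4(1025) = 4^(4 + 1) + 1. Bump = 15626. G_3 = 15625.
G_3 = 15625. HB_5(15625) = 5^(5 + 1). Bump = 279936. G_4 = 279935.
G_4 = 279935. HB_6(279935) = 5·6^6 + 5·6^5 + 5·6^4 + 5·6^3 + 5·6^2 + 5·6 + 5. Bump = 4215755. G_5 = 4215754.

10, 83, 1025, 15625, 279935, 4215754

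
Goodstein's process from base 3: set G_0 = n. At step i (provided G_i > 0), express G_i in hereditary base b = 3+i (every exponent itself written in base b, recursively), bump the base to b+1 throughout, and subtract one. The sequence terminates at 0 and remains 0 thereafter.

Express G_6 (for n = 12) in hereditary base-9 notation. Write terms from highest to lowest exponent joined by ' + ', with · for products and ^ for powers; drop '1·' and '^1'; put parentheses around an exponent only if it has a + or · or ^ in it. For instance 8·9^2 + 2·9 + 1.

G_0 = 12. HB_3(12) = 3^2 + 3. Bump = 20. G_1 = 19.
G_1 = 19. HB_4(19) = 4^2 + 3. Bump = 28. G_2 = 27.
G_2 = 27. HB_5(27) = 5^2 + 2. Bump = 38. G_3 = 37.
G_3 = 37. HB_6(37) = 6^2 + 1. Bump = 50. G_4 = 49.
G_4 = 49. HB_7(49) = 7^2. Bump = 64. G_5 = 63.
G_5 = 63. HB_8(63) = 7·8 + 7. Bump = 70. G_6 = 69.

7·9 + 6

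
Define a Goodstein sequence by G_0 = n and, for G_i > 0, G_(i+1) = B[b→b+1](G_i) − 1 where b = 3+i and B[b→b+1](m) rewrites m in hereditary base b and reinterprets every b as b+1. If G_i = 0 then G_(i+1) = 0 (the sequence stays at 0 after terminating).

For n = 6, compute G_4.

7

[0] 6 ≡ 2·3 (base 3). Lift 4: 8. −1: 7.
[1] 7 ≡ 4 + 3 (base 4). Lift 5: 8. −1: 7.
[2] 7 ≡ 5 + 2 (base 5). Lift 6: 8. −1: 7.
[3] 7 ≡ 6 + 1 (base 6). Lift 7: 8. −1: 7.
[4] 7 ≡ 7 (base 7). Lift 8: 8. −1: 7.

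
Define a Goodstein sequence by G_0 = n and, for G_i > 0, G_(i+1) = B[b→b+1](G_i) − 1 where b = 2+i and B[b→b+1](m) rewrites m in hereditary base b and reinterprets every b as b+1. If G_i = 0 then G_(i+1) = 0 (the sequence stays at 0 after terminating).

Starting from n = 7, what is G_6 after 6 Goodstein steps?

i=0: 7 = 2^2 + 2 + 1 (b=2); 2→3: 3^3 + 3 + 1 = 31; 31−1 = 30
i=1: 30 = 3^3 + 3 (b=3); 3→4: 4^4 + 4 = 260; 260−1 = 259
i=2: 259 = 4^4 + 3 (b=4); 4→5: 5^5 + 3 = 3128; 3128−1 = 3127
i=3: 3127 = 5^5 + 2 (b=5); 5→6: 6^6 + 2 = 46658; 46658−1 = 46657
i=4: 46657 = 6^6 + 1 (b=6); 6→7: 7^7 + 1 = 823544; 823544−1 = 823543
i=5: 823543 = 7^7 (b=7); 7→8: 8^8 = 16777216; 16777216−1 = 16777215
i=6: 16777215 = 7·8^7 + 7·8^6 + 7·8^5 + 7·8^4 + 7·8^3 + 7·8^2 + 7·8 + 7 (b=8); 8→9: 7·9^7 + 7·9^6 + 7·9^5 + 7·9^4 + 7·9^3 + 7·9^2 + 7·9 + 7 = 37665880; 37665880−1 = 37665879

16777215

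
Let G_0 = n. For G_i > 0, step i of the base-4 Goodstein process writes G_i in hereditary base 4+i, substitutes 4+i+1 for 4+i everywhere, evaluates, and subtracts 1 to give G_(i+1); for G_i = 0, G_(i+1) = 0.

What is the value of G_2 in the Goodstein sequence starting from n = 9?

[0] 9 ≡ 2·4 + 1 (base 4). Lift 5: 11. −1: 10.
[1] 10 ≡ 2·5 (base 5). Lift 6: 12. −1: 11.

11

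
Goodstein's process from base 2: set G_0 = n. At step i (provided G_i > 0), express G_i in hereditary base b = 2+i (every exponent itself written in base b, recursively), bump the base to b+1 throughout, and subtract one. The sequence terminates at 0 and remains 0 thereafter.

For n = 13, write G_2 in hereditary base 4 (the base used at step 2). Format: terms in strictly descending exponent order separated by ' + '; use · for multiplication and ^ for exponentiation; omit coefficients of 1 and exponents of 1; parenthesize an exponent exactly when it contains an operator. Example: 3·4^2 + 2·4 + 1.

base 2: 13 = 2^(2 + 1) + 2^2 + 1; at 3: 3^(3 + 1) + 3^3 + 1 = 109; next = 108
base 3: 108 = 3^(3 + 1) + 3^3; at 4: 4^(4 + 1) + 4^4 = 1280; next = 1279
base 4: 1279 = 4^(4 + 1) + 3·4^3 + 3·4^2 + 3·4 + 3; at 5: 5^(5 + 1) + 3·5^3 + 3·5^2 + 3·5 + 3 = 16093; next = 16092

4^(4 + 1) + 3·4^3 + 3·4^2 + 3·4 + 3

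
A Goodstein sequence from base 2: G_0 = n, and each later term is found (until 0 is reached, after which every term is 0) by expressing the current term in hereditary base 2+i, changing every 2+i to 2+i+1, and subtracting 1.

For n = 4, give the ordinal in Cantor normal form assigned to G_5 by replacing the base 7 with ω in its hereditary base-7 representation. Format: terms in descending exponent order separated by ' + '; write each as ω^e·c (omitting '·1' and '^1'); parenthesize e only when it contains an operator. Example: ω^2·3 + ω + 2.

ω^2·2 + ω + 4

step 0: 4 = 2^2; sub 3 for 2: 3^3; = 27; G_1 = 27−1 = 26
step 1: 26 = 2·3^2 + 2·3 + 2; sub 4 for 3: 2·4^2 + 2·4 + 2; = 42; G_2 = 42−1 = 41
step 2: 41 = 2·4^2 + 2·4 + 1; sub 5 for 4: 2·5^2 + 2·5 + 1; = 61; G_3 = 61−1 = 60
step 3: 60 = 2·5^2 + 2·5; sub 6 for 5: 2·6^2 + 2·6; = 84; G_4 = 84−1 = 83
step 4: 83 = 2·6^2 + 6 + 5; sub 7 for 6: 2·7^2 + 7 + 5; = 110; G_5 = 110−1 = 109
step 5: 109 = 2·7^2 + 7 + 4; sub 8 for 7: 2·8^2 + 8 + 4; = 140; G_6 = 140−1 = 139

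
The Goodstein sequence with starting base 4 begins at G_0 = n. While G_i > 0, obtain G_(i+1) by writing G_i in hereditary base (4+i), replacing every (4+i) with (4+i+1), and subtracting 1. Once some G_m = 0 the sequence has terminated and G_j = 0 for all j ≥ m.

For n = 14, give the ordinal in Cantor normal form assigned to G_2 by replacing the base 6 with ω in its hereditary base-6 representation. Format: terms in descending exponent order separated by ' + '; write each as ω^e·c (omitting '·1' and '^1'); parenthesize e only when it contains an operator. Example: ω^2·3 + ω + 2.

14 —HB4→ 3·4 + 2 —bump→ 3·5 + 2 = 17 —(−1)→ 16
16 —HB5→ 3·5 + 1 —bump→ 3·6 + 1 = 19 —(−1)→ 18
18 —HB6→ 3·6 —bump→ 3·7 = 21 —(−1)→ 20

ω·3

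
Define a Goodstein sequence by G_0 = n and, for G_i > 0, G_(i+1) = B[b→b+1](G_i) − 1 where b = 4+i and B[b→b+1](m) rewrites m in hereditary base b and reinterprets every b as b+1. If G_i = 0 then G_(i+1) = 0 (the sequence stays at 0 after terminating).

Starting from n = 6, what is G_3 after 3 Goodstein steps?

6

G_0=6  [base 4] 4 + 2  →[4↦5]→  5 + 2 = 7  −1 ⇒ G_1=6
G_1=6  [base 5] 5 + 1  →[5↦6]→  6 + 1 = 7  −1 ⇒ G_2=6
G_2=6  [base 6] 6  →[6↦7]→  7 = 7  −1 ⇒ G_3=6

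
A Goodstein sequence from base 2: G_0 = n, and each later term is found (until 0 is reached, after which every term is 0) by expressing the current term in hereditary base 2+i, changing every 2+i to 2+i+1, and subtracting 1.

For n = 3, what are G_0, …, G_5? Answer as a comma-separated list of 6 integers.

G_0 = 3. HB_2(3) = 2 + 1. Bump = 4. G_1 = 3.
G_1 = 3. HB_3(3) = 3. Bump = 4. G_2 = 3.
G_2 = 3. HB_4(3) = 3. Bump = 3. G_3 = 2.
G_3 = 2. HB_5(2) = 2. Bump = 2. G_4 = 1.
G_4 = 1. HB_6(1) = 1. Bump = 1. G_5 = 0.

3, 3, 3, 2, 1, 0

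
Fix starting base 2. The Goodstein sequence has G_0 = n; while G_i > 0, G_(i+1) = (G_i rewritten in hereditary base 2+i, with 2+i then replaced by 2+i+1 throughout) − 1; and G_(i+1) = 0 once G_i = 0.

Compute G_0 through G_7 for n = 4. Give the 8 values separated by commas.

4, 26, 41, 60, 83, 109, 139, 173

base 2: 4 = 2^2; at 3: 3^3 = 27; next = 26
base 3: 26 = 2·3^2 + 2·3 + 2; at 4: 2·4^2 + 2·4 + 2 = 42; next = 41
base 4: 41 = 2·4^2 + 2·4 + 1; at 5: 2·5^2 + 2·5 + 1 = 61; next = 60
base 5: 60 = 2·5^2 + 2·5; at 6: 2·6^2 + 2·6 = 84; next = 83
base 6: 83 = 2·6^2 + 6 + 5; at 7: 2·7^2 + 7 + 5 = 110; next = 109
base 7: 109 = 2·7^2 + 7 + 4; at 8: 2·8^2 + 8 + 4 = 140; next = 139
base 8: 139 = 2·8^2 + 8 + 3; at 9: 2·9^2 + 9 + 3 = 174; next = 173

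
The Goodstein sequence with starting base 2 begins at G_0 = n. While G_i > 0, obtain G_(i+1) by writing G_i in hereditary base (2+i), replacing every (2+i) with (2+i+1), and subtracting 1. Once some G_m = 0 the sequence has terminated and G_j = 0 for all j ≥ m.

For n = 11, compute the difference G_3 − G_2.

14600

(0) 11|_2 = 2^(2 + 1) + 2 + 1 ↦ 3^(3 + 1) + 3 + 1|_3 = 85 ⇒ 84
(1) 84|_3 = 3^(3 + 1) + 3 ↦ 4^(4 + 1) + 4|_4 = 1028 ⇒ 1027
(2) 1027|_4 = 4^(4 + 1) + 3 ↦ 5^(5 + 1) + 3|_5 = 15628 ⇒ 15627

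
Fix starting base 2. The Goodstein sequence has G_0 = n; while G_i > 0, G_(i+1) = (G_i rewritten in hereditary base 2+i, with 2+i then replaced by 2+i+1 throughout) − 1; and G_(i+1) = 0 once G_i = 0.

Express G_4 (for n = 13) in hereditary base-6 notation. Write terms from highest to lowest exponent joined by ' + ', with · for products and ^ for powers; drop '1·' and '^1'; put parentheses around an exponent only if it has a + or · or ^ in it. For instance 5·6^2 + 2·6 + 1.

i=0: 13 = 2^(2 + 1) + 2^2 + 1 (b=2); 2→3: 3^(3 + 1) + 3^3 + 1 = 109; 109−1 = 108
i=1: 108 = 3^(3 + 1) + 3^3 (b=3); 3→4: 4^(4 + 1) + 4^4 = 1280; 1280−1 = 1279
i=2: 1279 = 4^(4 + 1) + 3·4^3 + 3·4^2 + 3·4 + 3 (b=4); 4→5: 5^(5 + 1) + 3·5^3 + 3·5^2 + 3·5 + 3 = 16093; 16093−1 = 16092
i=3: 16092 = 5^(5 + 1) + 3·5^3 + 3·5^2 + 3·5 + 2 (b=5); 5→6: 6^(6 + 1) + 3·6^3 + 3·6^2 + 3·6 + 2 = 280712; 280712−1 = 280711
i=4: 280711 = 6^(6 + 1) + 3·6^3 + 3·6^2 + 3·6 + 1 (b=6); 6→7: 7^(7 + 1) + 3·7^3 + 3·7^2 + 3·7 + 1 = 5765999; 5765999−1 = 5765998

6^(6 + 1) + 3·6^3 + 3·6^2 + 3·6 + 1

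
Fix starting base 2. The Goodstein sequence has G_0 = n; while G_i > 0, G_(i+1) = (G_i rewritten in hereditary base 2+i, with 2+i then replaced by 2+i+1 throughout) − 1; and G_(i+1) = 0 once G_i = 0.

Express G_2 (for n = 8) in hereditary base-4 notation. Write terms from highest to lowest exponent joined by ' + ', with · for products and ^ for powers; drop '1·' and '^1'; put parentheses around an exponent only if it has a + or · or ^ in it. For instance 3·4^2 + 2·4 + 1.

step 0: 8 = 2^(2 + 1); sub 3 for 2: 3^(3 + 1); = 81; G_1 = 81−1 = 80
step 1: 80 = 2·3^3 + 2·3^2 + 2·3 + 2; sub 4 for 3: 2·4^4 + 2·4^2 + 2·4 + 2; = 554; G_2 = 554−1 = 553

2·4^4 + 2·4^2 + 2·4 + 1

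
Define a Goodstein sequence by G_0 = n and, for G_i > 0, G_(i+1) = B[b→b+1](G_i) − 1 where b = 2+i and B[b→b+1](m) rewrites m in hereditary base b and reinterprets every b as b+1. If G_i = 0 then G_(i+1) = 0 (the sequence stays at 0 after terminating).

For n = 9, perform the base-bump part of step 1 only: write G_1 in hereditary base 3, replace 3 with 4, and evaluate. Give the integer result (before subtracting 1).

1024

(0) 9|_2 = 2^(2 + 1) + 1 ↦ 3^(3 + 1) + 1|_3 = 82 ⇒ 81
(1) 81|_3 = 3^(3 + 1) ↦ 4^(4 + 1)|_4 = 1024 ⇒ 1023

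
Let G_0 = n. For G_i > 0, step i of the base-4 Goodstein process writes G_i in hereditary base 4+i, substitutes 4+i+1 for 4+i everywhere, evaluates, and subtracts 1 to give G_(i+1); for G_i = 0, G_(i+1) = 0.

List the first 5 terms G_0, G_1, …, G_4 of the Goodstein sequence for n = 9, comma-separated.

9, 10, 11, 11, 11

i=0: 9 = 2·4 + 1 (b=4); 4→5: 2·5 + 1 = 11; 11−1 = 10
i=1: 10 = 2·5 (b=5); 5→6: 2·6 = 12; 12−1 = 11
i=2: 11 = 6 + 5 (b=6); 6→7: 7 + 5 = 12; 12−1 = 11
i=3: 11 = 7 + 4 (b=7); 7→8: 8 + 4 = 12; 12−1 = 11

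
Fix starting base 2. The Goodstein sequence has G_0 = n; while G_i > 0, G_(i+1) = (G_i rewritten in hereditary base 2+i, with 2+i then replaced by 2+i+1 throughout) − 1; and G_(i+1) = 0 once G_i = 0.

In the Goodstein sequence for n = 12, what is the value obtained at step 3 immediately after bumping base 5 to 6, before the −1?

280020

G_0=12  [base 2] 2^(2 + 1) + 2^2  →[2↦3]→  3^(3 + 1) + 3^3 = 108  −1 ⇒ G_1=107
G_1=107  [base 3] 3^(3 + 1) + 2·3^2 + 2·3 + 2  →[3↦4]→  4^(4 + 1) + 2·4^2 + 2·4 + 2 = 1066  −1 ⇒ G_2=1065
G_2=1065  [base 4] 4^(4 + 1) + 2·4^2 + 2·4 + 1  →[4↦5]→  5^(5 + 1) + 2·5^2 + 2·5 + 1 = 15686  −1 ⇒ G_3=15685
G_3=15685  [base 5] 5^(5 + 1) + 2·5^2 + 2·5  →[5↦6]→  6^(6 + 1) + 2·6^2 + 2·6 = 280020  −1 ⇒ G_4=280019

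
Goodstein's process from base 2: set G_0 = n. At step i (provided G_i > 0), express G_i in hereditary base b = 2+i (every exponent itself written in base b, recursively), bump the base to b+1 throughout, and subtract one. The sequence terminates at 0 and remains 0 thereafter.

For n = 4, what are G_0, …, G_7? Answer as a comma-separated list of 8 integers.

(0) 4|_2 = 2^2 ↦ 3^3|_3 = 27 ⇒ 26
(1) 26|_3 = 2·3^2 + 2·3 + 2 ↦ 2·4^2 + 2·4 + 2|_4 = 42 ⇒ 41
(2) 41|_4 = 2·4^2 + 2·4 + 1 ↦ 2·5^2 + 2·5 + 1|_5 = 61 ⇒ 60
(3) 60|_5 = 2·5^2 + 2·5 ↦ 2·6^2 + 2·6|_6 = 84 ⇒ 83
(4) 83|_6 = 2·6^2 + 6 + 5 ↦ 2·7^2 + 7 + 5|_7 = 110 ⇒ 109
(5) 109|_7 = 2·7^2 + 7 + 4 ↦ 2·8^2 + 8 + 4|_8 = 140 ⇒ 139
(6) 139|_8 = 2·8^2 + 8 + 3 ↦ 2·9^2 + 9 + 3|_9 = 174 ⇒ 173

4, 26, 41, 60, 83, 109, 139, 173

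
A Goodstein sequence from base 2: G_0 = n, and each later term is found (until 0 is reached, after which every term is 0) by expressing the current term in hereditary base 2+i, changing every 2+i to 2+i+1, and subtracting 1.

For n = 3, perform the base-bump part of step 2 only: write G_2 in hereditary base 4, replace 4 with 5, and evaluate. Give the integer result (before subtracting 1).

3

G_0 = 3. HB_2(3) = 2 + 1. Bump = 4. G_1 = 3.
G_1 = 3. HB_3(3) = 3. Bump = 4. G_2 = 3.
G_2 = 3. HB_4(3) = 3. Bump = 3. G_3 = 2.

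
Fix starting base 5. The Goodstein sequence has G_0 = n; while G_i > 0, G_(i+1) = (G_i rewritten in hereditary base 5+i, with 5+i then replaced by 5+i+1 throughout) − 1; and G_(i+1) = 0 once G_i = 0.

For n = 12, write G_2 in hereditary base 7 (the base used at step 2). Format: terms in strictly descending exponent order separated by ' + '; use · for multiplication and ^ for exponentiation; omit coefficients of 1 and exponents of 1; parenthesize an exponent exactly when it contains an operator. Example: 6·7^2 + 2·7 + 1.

2·7

base 5: 12 = 2·5 + 2; at 6: 2·6 + 2 = 14; next = 13
base 6: 13 = 2·6 + 1; at 7: 2·7 + 1 = 15; next = 14
base 7: 14 = 2·7; at 8: 2·8 = 16; next = 15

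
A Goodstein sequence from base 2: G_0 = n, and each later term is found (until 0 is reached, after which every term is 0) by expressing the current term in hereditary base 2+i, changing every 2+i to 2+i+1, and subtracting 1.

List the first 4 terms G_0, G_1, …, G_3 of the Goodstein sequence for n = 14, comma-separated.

14, 110, 1281, 18750

[0] 14 ≡ 2^(2 + 1) + 2^2 + 2 (base 2). Lift 3: 111. −1: 110.
[1] 110 ≡ 3^(3 + 1) + 3^3 + 2 (base 3). Lift 4: 1282. −1: 1281.
[2] 1281 ≡ 4^(4 + 1) + 4^4 + 1 (base 4). Lift 5: 18751. −1: 18750.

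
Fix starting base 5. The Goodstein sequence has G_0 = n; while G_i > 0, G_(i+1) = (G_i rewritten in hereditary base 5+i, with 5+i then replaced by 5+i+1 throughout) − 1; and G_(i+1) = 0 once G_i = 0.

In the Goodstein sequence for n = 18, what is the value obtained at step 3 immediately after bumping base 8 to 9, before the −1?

27

18 —HB5→ 3·5 + 3 —bump→ 3·6 + 3 = 21 —(−1)→ 20
20 —HB6→ 3·6 + 2 —bump→ 3·7 + 2 = 23 —(−1)→ 22
22 —HB7→ 3·7 + 1 —bump→ 3·8 + 1 = 25 —(−1)→ 24
24 —HB8→ 3·8 —bump→ 3·9 = 27 —(−1)→ 26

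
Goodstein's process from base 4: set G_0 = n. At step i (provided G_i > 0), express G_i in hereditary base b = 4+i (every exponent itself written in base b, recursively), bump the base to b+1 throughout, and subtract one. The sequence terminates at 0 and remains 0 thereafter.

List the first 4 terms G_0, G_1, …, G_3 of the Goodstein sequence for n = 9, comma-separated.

base 4: 9 = 2·4 + 1; at 5: 2·5 + 1 = 11; next = 10
base 5: 10 = 2·5; at 6: 2·6 = 12; next = 11
base 6: 11 = 6 + 5; at 7: 7 + 5 = 12; next = 11

9, 10, 11, 11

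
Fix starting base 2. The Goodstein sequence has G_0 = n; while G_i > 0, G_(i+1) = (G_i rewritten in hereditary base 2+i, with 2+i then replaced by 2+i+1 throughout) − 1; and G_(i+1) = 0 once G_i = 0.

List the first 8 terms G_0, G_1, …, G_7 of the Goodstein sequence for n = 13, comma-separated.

[0] 13 ≡ 2^(2 + 1) + 2^2 + 1 (base 2). Lift 3: 109. −1: 108.
[1] 108 ≡ 3^(3 + 1) + 3^3 (base 3). Lift 4: 1280. −1: 1279.
[2] 1279 ≡ 4^(4 + 1) + 3·4^3 + 3·4^2 + 3·4 + 3 (base 4). Lift 5: 16093. −1: 16092.
[3] 16092 ≡ 5^(5 + 1) + 3·5^3 + 3·5^2 + 3·5 + 2 (base 5). Lift 6: 280712. −1: 280711.
[4] 280711 ≡ 6^(6 + 1) + 3·6^3 + 3·6^2 + 3·6 + 1 (base 6). Lift 7: 5765999. −1: 5765998.
[5] 5765998 ≡ 7^(7 + 1) + 3·7^3 + 3·7^2 + 3·7 (base 7). Lift 8: 134219480. −1: 134219479.
[6] 134219479 ≡ 8^(8 + 1) + 3·8^3 + 3·8^2 + 2·8 + 7 (base 8). Lift 9: 3486786856. −1: 3486786855.

13, 108, 1279, 16092, 280711, 5765998, 134219479, 3486786855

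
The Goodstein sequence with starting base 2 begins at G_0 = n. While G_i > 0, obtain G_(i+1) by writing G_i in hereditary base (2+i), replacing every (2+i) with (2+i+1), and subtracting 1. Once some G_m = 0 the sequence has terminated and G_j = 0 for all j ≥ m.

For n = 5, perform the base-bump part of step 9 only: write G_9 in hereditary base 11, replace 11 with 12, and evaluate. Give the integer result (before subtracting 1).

5644

[0] 5 ≡ 2^2 + 1 (base 2). Lift 3: 28. −1: 27.
[1] 27 ≡ 3^3 (base 3). Lift 4: 256. −1: 255.
[2] 255 ≡ 3·4^3 + 3·4^2 + 3·4 + 3 (base 4). Lift 5: 468. −1: 467.
[3] 467 ≡ 3·5^3 + 3·5^2 + 3·5 + 2 (base 5). Lift 6: 776. −1: 775.
[4] 775 ≡ 3·6^3 + 3·6^2 + 3·6 + 1 (base 6). Lift 7: 1198. −1: 1197.
[5] 1197 ≡ 3·7^3 + 3·7^2 + 3·7 (base 7). Lift 8: 1752. −1: 1751.
[6] 1751 ≡ 3·8^3 + 3·8^2 + 2·8 + 7 (base 8). Lift 9: 2455. −1: 2454.
[7] 2454 ≡ 3·9^3 + 3·9^2 + 2·9 + 6 (base 9). Lift 10: 3326. −1: 3325.
[8] 3325 ≡ 3·10^3 + 3·10^2 + 2·10 + 5 (base 10). Lift 11: 4383. −1: 4382.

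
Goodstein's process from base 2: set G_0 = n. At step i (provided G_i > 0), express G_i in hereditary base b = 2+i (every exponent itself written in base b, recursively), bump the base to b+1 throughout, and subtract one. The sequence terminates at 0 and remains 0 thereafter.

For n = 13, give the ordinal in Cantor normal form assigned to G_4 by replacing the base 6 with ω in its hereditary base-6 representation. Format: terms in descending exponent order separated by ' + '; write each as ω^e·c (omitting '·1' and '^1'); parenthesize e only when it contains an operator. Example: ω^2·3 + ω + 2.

ω^(ω + 1) + ω^3·3 + ω^2·3 + ω·3 + 1

(0) 13|_2 = 2^(2 + 1) + 2^2 + 1 ↦ 3^(3 + 1) + 3^3 + 1|_3 = 109 ⇒ 108
(1) 108|_3 = 3^(3 + 1) + 3^3 ↦ 4^(4 + 1) + 4^4|_4 = 1280 ⇒ 1279
(2) 1279|_4 = 4^(4 + 1) + 3·4^3 + 3·4^2 + 3·4 + 3 ↦ 5^(5 + 1) + 3·5^3 + 3·5^2 + 3·5 + 3|_5 = 16093 ⇒ 16092
(3) 16092|_5 = 5^(5 + 1) + 3·5^3 + 3·5^2 + 3·5 + 2 ↦ 6^(6 + 1) + 3·6^3 + 3·6^2 + 3·6 + 2|_6 = 280712 ⇒ 280711
(4) 280711|_6 = 6^(6 + 1) + 3·6^3 + 3·6^2 + 3·6 + 1 ↦ 7^(7 + 1) + 3·7^3 + 3·7^2 + 3·7 + 1|_7 = 5765999 ⇒ 5765998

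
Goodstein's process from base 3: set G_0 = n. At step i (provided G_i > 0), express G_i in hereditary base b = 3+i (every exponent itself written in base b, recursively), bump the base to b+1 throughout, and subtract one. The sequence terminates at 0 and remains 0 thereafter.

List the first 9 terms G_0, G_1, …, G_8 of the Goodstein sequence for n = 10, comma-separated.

10, 16, 24, 27, 30, 33, 36, 39, 41

(0) 10|_3 = 3^2 + 1 ↦ 4^2 + 1|_4 = 17 ⇒ 16
(1) 16|_4 = 4^2 ↦ 5^2|_5 = 25 ⇒ 24
(2) 24|_5 = 4·5 + 4 ↦ 4·6 + 4|_6 = 28 ⇒ 27
(3) 27|_6 = 4·6 + 3 ↦ 4·7 + 3|_7 = 31 ⇒ 30
(4) 30|_7 = 4·7 + 2 ↦ 4·8 + 2|_8 = 34 ⇒ 33
(5) 33|_8 = 4·8 + 1 ↦ 4·9 + 1|_9 = 37 ⇒ 36
(6) 36|_9 = 4·9 ↦ 4·10|_10 = 40 ⇒ 39
(7) 39|_10 = 3·10 + 9 ↦ 3·11 + 9|_11 = 42 ⇒ 41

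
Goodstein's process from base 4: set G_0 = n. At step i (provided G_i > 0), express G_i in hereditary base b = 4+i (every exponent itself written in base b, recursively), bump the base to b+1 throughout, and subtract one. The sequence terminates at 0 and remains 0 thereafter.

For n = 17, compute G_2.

step 0: 17 = 4^2 + 1; sub 5 for 4: 5^2 + 1; = 26; G_1 = 26−1 = 25
step 1: 25 = 5^2; sub 6 for 5: 6^2; = 36; G_2 = 36−1 = 35
step 2: 35 = 5·6 + 5; sub 7 for 6: 5·7 + 5; = 40; G_3 = 40−1 = 39

35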